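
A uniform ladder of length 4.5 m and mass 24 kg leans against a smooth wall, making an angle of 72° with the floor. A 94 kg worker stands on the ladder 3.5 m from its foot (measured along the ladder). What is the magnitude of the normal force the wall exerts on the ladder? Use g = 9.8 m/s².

Choose the foot of the ladder as the axis so the floor normal and friction both act there and drop out.
Ladder weight 24×9.8 = 235.2 N acts at 2.25 m along the ladder; its horizontal arm is 2.25·cos72° = 0.6953 m → τ = 163.5 N·m clockwise.
Worker: 94×9.8 = 921.2 N at 3.5 m → arm 1.082 m → τ = 996.7 N·m clockwise.
Wall normal N acts horizontally at the top; its moment arm is the height L sinθ = 4.5·sin72° = 4.28 m, counterclockwise.
Στ = 0 ⇒ N × 4.28 = 1160 ⇒ N = 271 N.

N_wall ≈ 271 N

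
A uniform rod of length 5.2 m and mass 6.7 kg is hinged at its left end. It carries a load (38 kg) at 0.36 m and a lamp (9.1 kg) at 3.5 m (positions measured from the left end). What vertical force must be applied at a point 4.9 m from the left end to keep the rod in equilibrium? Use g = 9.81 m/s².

F ≈ 126 N

Choose the left end as the axis so the unknown pivot reaction has zero arm there.
Beam weight: 6.7 × 9.81 = 65.73 N down at 2.6 m → arm 2.6 m, τ = 65.73 × 2.6 = 170.9 N·m clockwise.
Load: 38 × 9.81 = 372.8 N down at 0.36 m → arm 0.36 m, τ = 372.8 × 0.36 = 134.2 N·m clockwise.
Lamp: 9.1 × 9.81 = 89.27 N down at 3.5 m → arm 3.5 m, τ = 89.27 × 3.5 = 312.4 N·m clockwise.
Net moment of the loads = 617.5 N·m clockwise.
The upward force F acts at a point 4.9 m from the left end, arm 4.9 m, giving F × 4.9 counterclockwise.
Balancing moments: F × 4.9 = 617.5, giving F = 617.5 / 4.9 = 126 N.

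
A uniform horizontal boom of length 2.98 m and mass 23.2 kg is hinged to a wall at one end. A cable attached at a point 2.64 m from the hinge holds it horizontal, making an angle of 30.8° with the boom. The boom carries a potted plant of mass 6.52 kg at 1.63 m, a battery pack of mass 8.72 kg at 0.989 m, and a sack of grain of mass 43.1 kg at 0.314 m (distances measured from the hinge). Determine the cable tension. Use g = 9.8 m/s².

T ≈ 488 N

Take moments about the hinge.
Beam weight: 23.2 × 9.8 = 227.4 N down at 1.49 m → arm 1.49 m, τ = 227.4 × 1.49 = 338.8 N·m clockwise.
Potted plant: 6.52 × 9.8 = 63.9 N down at 1.63 m → arm 1.63 m, τ = 63.9 × 1.63 = 104.2 N·m clockwise.
Battery pack: 8.72 × 9.8 = 85.46 N down at 0.989 m → arm 0.989 m, τ = 85.46 × 0.989 = 84.52 N·m clockwise.
Sack of grain: 43.1 × 9.8 = 422.4 N down at 0.314 m → arm 0.314 m, τ = 422.4 × 0.314 = 132.6 N·m clockwise.
Total clockwise load moment = 660.1 N·m.
The cable tension T acts at 2.64 m; only its component perpendicular to the boom, T sinθ, produces torque. sin 30.8° = 0.512.
For rotational equilibrium, T × 2.64 × 0.512 = 660.1, so T = 660.1 / 1.352 = 488 N.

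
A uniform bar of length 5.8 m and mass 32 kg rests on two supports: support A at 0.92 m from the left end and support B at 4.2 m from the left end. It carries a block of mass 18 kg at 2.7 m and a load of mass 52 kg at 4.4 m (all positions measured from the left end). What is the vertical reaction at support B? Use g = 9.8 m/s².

R_B ≈ 826 N

Take moments about support A.
Beam weight: 32 × 9.8 = 313.6 N down at 2.9 m → arm 1.98 m, τ = 313.6 × 1.98 = 620.9 N·m clockwise.
Block: 18 × 9.8 = 176.4 N down at 2.7 m → arm 1.78 m, τ = 176.4 × 1.78 = 314 N·m clockwise.
Load: 52 × 9.8 = 509.6 N down at 4.4 m → arm 3.48 m, τ = 509.6 × 3.48 = 1773 N·m clockwise.
Net load moment about support A = 2708 N·m clockwise.
Reaction R at support B is upward at 4.2 m, arm 3.28 m → moment R × 3.28 counterclockwise.
For rotational equilibrium, R × 3.28 = 2708, so R = 826 N.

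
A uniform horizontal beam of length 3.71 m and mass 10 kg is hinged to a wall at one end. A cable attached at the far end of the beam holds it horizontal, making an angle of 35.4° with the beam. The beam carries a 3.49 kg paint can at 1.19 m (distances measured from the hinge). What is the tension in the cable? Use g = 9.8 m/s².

T ≈ 104 N

Sum moments about the hinge (the unknown hinge reaction has zero arm there).
Beam weight: 10 × 9.8 = 98 N down at 1.855 m → arm 1.855 m, τ = 98 × 1.855 = 181.8 N·m clockwise.
Paint can: 3.49 × 9.8 = 34.2 N down at 1.19 m → arm 1.19 m, τ = 34.2 × 1.19 = 40.7 N·m clockwise.
Total clockwise load moment = 222.5 N·m.
The cable tension T acts at 3.71 m; only its component perpendicular to the beam, T sinθ, produces torque. sin 35.4° = 0.5793.
For rotational equilibrium, T × 3.71 × 0.5793 = 222.5, so T = 222.5 / 2.149 = 104 N.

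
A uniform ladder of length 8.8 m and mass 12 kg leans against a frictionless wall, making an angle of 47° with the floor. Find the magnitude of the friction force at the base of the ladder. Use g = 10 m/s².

Taking torques about the foot of the ladder:
Ladder weight 12×10 = 120 N acts at 4.4 m along the ladder; its horizontal arm is 4.4·cos47° = 3.001 m → τ = 360.1 N·m clockwise.
Wall normal N acts horizontally at the top; its moment arm is the height L sinθ = 8.8·sin47° = 6.436 m, counterclockwise.
Balancing moments: N × 6.436 = 360.1, giving N = 56 N.
ΣFx = 0: friction at the foot balances the wall's push, so f = N_wall = 56 N.

f ≈ 56 N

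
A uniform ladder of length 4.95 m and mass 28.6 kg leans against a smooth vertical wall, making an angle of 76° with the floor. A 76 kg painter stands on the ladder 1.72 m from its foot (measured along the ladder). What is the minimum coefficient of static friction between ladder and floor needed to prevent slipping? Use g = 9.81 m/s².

μ_min ≈ 0.097

Sum moments about the foot of the ladder (the floor normal and friction both act there and drop out).
Ladder weight 28.6×9.81 = 280.6 N acts at 2.475 m along the ladder; its horizontal arm is 2.475·cos76° = 0.5988 m → τ = 168 N·m clockwise.
Painter: 76×9.81 = 745.6 N at 1.72 m → arm 0.4161 m → τ = 310.2 N·m clockwise.
Wall normal N acts horizontally at the top; its moment arm is the height L sinθ = 4.95·sin76° = 4.803 m, counterclockwise.
Στ = 0 ⇒ N × 4.803 = 478.2 ⇒ N = 99.56 N.
ΣFx = 0 ⇒ f = N_wall = 99.56 N. ΣFy = 0 ⇒ N_floor = 1026 N.
μ_min = f / N_floor = 99.56 / 1026 = 0.097.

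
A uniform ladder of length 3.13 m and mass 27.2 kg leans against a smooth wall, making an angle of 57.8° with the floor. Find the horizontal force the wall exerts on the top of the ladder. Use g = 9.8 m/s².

Choose the foot of the ladder as the axis so the floor normal and friction both act there and drop out.
Ladder weight 27.2×9.8 = 266.6 N acts at 1.565 m along the ladder; its horizontal arm is 1.565·cos57.8° = 0.834 m → τ = 222.3 N·m clockwise.
Wall normal N acts horizontally at the top; its moment arm is the height L sinθ = 3.13·sin57.8° = 2.649 m, counterclockwise.
Setting net torque to zero: N × 2.649 = 222.3 → N = 83.9 N.

N_wall ≈ 83.9 N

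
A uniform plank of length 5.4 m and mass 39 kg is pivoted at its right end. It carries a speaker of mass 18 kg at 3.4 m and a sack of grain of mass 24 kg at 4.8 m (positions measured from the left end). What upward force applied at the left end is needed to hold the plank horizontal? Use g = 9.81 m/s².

About the right end:
Beam weight: 39 × 9.81 = 382.6 N down at 2.7 m → arm 2.7 m, τ = 382.6 × 2.7 = 1033 N·m counterclockwise.
Speaker: 18 × 9.81 = 176.6 N down at 3.4 m → arm 2 m, τ = 176.6 × 2 = 353.2 N·m counterclockwise.
Sack of grain: 24 × 9.81 = 235.4 N down at 4.8 m → arm 0.6 m, τ = 235.4 × 0.6 = 141.2 N·m counterclockwise.
Net moment of the loads = 1527 N·m counterclockwise.
The upward force F acts at the left end, arm 5.4 m, giving F × 5.4 clockwise.
Balancing moments: F × 5.4 = 1527, giving F = 1527 / 5.4 = 283 N.

F ≈ 283 N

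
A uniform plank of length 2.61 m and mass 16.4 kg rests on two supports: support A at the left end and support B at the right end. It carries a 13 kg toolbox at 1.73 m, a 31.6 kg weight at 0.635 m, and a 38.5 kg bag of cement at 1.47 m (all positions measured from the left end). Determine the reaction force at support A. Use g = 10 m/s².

R_A ≈ 533 N

Take moments about support B.
Beam weight: 16.4 × 10 = 164 N down at 1.305 m → arm 1.305 m, τ = 164 × 1.305 = 214 N·m counterclockwise.
Toolbox: 13 × 10 = 130 N down at 1.73 m → arm 0.88 m, τ = 130 × 0.88 = 114.4 N·m counterclockwise.
Weight: 31.6 × 10 = 316 N down at 0.635 m → arm 1.975 m, τ = 316 × 1.975 = 624.1 N·m counterclockwise.
Bag of cement: 38.5 × 10 = 385 N down at 1.47 m → arm 1.14 m, τ = 385 × 1.14 = 438.9 N·m counterclockwise.
Net load moment about support B = 1391 N·m counterclockwise.
Reaction R at support A is upward at 0 m, arm 2.61 m → moment R × 2.61 clockwise.
Balancing moments: R × 2.61 = 1391, giving R = 533 N.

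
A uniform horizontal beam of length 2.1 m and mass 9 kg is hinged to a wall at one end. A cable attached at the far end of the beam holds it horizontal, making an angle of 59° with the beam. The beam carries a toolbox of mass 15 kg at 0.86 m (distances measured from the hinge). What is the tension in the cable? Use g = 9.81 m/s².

T ≈ 122 N

About the hinge:
Beam weight: 9 × 9.81 = 88.29 N down at 1.05 m → arm 1.05 m, τ = 88.29 × 1.05 = 92.7 N·m clockwise.
Toolbox: 15 × 9.81 = 147.2 N down at 0.86 m → arm 0.86 m, τ = 147.2 × 0.86 = 126.6 N·m clockwise.
Total clockwise load moment = 219.3 N·m.
The cable tension T acts at 2.1 m; only its component perpendicular to the beam, T sinθ, produces torque. sin 59° = 0.8572.
Στ = 0 ⇒ T × 2.1 × 0.8572 = 219.3 ⇒ T = 219.3 / 1.8 = 122 N.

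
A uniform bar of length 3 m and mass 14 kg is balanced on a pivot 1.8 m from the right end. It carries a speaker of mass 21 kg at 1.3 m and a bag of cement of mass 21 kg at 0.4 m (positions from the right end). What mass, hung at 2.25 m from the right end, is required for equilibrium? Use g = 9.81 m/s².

Sum moments about the pivot (at 1.8 m from the right end) (the support reaction has zero arm there).
Beam weight: 14 × 9.81 = 137.3 N down at 1.5 m → arm 0.3 m, τ = 137.3 × 0.3 = 41.19 N·m clockwise.
Speaker: 21 × 9.81 = 206 N down at 1.3 m → arm 0.5 m, τ = 206 × 0.5 = 103 N·m clockwise.
Bag of cement: 21 × 9.81 = 206 N down at 0.4 m → arm 1.4 m, τ = 206 × 1.4 = 288.4 N·m clockwise.
Net moment of known loads = 432.6 N·m clockwise.
An unknown mass m at 2.25 m has arm 0.45 m; its moment is m·g·0.45 counterclockwise.
For rotational equilibrium, m × 9.81 × 0.45 = 432.6, so m = 432.6 / (9.81 × 0.45) = 98 kg.

m ≈ 98 kg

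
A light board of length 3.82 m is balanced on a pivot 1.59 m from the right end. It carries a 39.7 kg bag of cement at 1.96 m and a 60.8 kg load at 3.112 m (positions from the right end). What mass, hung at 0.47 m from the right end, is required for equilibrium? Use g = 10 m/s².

m ≈ 95.7 kg

About the pivot (at 1.59 m from the right end):
Bag of cement: 39.7 × 10 = 397 N down at 1.96 m → arm 0.37 m, τ = 397 × 0.37 = 146.9 N·m counterclockwise.
Load: 60.8 × 10 = 608 N down at 3.112 m → arm 1.522 m, τ = 608 × 1.522 = 925.4 N·m counterclockwise.
Net moment of known loads = 1072 N·m counterclockwise.
An unknown mass m at 0.47 m has arm 1.12 m; its moment is m·g·1.12 clockwise.
Setting net torque to zero: m × 10 × 1.12 = 1072 → m = 1072 / (10 × 1.12) = 95.7 kg.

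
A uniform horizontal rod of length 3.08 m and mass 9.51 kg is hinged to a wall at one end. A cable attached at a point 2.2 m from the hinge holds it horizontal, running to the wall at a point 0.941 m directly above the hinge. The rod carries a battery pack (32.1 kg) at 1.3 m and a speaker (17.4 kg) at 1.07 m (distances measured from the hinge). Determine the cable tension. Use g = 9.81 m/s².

Choose the hinge as the axis so the unknown hinge reaction has zero arm there.
Beam weight: 9.51 × 9.81 = 93.29 N down at 1.54 m → arm 1.54 m, τ = 93.29 × 1.54 = 143.7 N·m clockwise.
Battery pack: 32.1 × 9.81 = 314.9 N down at 1.3 m → arm 1.3 m, τ = 314.9 × 1.3 = 409.4 N·m clockwise.
Speaker: 17.4 × 9.81 = 170.7 N down at 1.07 m → arm 1.07 m, τ = 170.7 × 1.07 = 182.6 N·m clockwise.
Total clockwise load moment = 735.7 N·m.
The cable tension T acts at 2.2 m; only its component perpendicular to the rod, T sinθ, produces torque. sinθ = h/√(h²+d²) = 0.941/√(0.941²+2.2²) = 0.3933.
Balancing moments: T × 2.2 × 0.3933 = 735.7, giving T = 735.7 / 0.8653 = 850 N.

T ≈ 850 N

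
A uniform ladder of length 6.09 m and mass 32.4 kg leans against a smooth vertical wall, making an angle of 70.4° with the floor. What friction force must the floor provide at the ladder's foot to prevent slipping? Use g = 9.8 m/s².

f ≈ 56.5 N

Sum moments about the foot of the ladder (the floor normal and friction both act there and drop out).
Ladder weight 32.4×9.8 = 317.5 N acts at 3.045 m along the ladder; its horizontal arm is 3.045·cos70.4° = 1.021 m → τ = 324.2 N·m clockwise.
Wall normal N acts horizontally at the top; its moment arm is the height L sinθ = 6.09·sin70.4° = 5.737 m, counterclockwise.
Setting net torque to zero: N × 5.737 = 324.2 → N = 56.5 N.
ΣFx = 0: friction at the foot balances the wall's push, so f = N_wall = 56.5 N.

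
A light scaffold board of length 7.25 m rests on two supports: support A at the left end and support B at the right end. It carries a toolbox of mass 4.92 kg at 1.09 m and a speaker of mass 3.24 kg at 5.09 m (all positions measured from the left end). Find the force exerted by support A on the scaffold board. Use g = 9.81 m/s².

R_A ≈ 50.5 N

Sum moments about support B (its reaction then has zero moment arm).
Toolbox: 4.92 × 9.81 = 48.27 N down at 1.09 m → arm 6.16 m, τ = 48.27 × 6.16 = 297.3 N·m counterclockwise.
Speaker: 3.24 × 9.81 = 31.78 N down at 5.09 m → arm 2.16 m, τ = 31.78 × 2.16 = 68.64 N·m counterclockwise.
Net load moment about support B = 365.9 N·m counterclockwise.
Reaction R at support A is upward at 0 m, arm 7.25 m → moment R × 7.25 clockwise.
Balancing moments: R × 7.25 = 365.9, giving R = 50.5 N.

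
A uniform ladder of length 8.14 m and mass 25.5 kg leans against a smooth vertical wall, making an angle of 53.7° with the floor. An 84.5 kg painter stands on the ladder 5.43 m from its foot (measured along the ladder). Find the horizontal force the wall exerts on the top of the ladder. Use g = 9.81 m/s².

About the foot of the ladder:
Ladder weight 25.5×9.81 = 250.2 N acts at 4.07 m along the ladder; its horizontal arm is 4.07·cos53.7° = 2.409 m → τ = 602.7 N·m clockwise.
Painter: 84.5×9.81 = 828.9 N at 5.43 m → arm 3.215 m → τ = 2665 N·m clockwise.
Wall normal N acts horizontally at the top; its moment arm is the height L sinθ = 8.14·sin53.7° = 6.56 m, counterclockwise.
For rotational equilibrium, N × 6.56 = 3268, so N = 498 N.

N_wall ≈ 498 N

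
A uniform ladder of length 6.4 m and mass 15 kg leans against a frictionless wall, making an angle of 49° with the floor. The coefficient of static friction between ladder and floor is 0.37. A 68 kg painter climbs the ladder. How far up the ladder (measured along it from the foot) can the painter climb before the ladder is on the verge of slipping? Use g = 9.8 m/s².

d ≈ 2.62 m

Take moments about the foot of the ladder.
Ladder weight 15×9.8 = 147 N acts at 3.2 m along the ladder; its horizontal arm is 3.2·cos49° = 2.099 m → τ = 308.6 N·m clockwise.
Painter weight 68×9.8 = 666.4 N at distance d → arm d·cos49° → τ = 666.4·d·0.6561 clockwise.
Wall normal N at the top has arm L sinθ = 4.83 m counterclockwise, so Στ = 0 gives N·4.83 = 308.6 + 437.2·d.
ΣFy = 0 ⇒ N_floor = 813.4 N, so the maximum friction is μ_s·N_floor = 0.37×813.4 = 301 N. ΣFx = 0 ⇒ N_wall = f, so at the slipping point N = 301 N.
Substituting: 301×4.83 = 308.6 + 437.2·d ⇒ d = (1454 − 308.6) / 437.2 = 2.62 m.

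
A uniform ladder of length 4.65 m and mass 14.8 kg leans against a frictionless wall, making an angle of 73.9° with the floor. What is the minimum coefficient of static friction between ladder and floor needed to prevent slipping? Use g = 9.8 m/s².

μ_min ≈ 0.144

Taking torques about the foot of the ladder:
Ladder weight 14.8×9.8 = 145 N acts at 2.325 m along the ladder; its horizontal arm is 2.325·cos73.9° = 0.6448 m → τ = 93.5 N·m clockwise.
Wall normal N acts horizontally at the top; its moment arm is the height L sinθ = 4.65·sin73.9° = 4.468 m, counterclockwise.
Setting net torque to zero: N × 4.468 = 93.5 → N = 20.93 N.
ΣFx = 0 ⇒ f = N_wall = 20.93 N. ΣFy = 0 ⇒ N_floor = 145 N.
μ_min = f / N_floor = 20.93 / 145 = 0.144.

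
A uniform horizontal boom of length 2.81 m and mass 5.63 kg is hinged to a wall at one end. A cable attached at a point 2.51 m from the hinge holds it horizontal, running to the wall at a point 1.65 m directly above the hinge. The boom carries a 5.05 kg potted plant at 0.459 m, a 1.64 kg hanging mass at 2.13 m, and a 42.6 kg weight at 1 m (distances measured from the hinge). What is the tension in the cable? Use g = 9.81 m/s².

About the hinge:
Beam weight: 5.63 × 9.81 = 55.23 N down at 1.405 m → arm 1.405 m, τ = 55.23 × 1.405 = 77.6 N·m clockwise.
Potted plant: 5.05 × 9.81 = 49.54 N down at 0.459 m → arm 0.459 m, τ = 49.54 × 0.459 = 22.74 N·m clockwise.
Hanging mass: 1.64 × 9.81 = 16.09 N down at 2.13 m → arm 2.13 m, τ = 16.09 × 2.13 = 34.27 N·m clockwise.
Weight: 42.6 × 9.81 = 417.9 N down at 1 m → arm 1 m, τ = 417.9 × 1 = 417.9 N·m clockwise.
Total clockwise load moment = 552.5 N·m.
The cable tension T acts at 2.51 m; only its component perpendicular to the boom, T sinθ, produces torque. sinθ = h/√(h²+d²) = 1.65/√(1.65²+2.51²) = 0.5493.
For rotational equilibrium, T × 2.51 × 0.5493 = 552.5, so T = 552.5 / 1.379 = 401 N.

T ≈ 401 N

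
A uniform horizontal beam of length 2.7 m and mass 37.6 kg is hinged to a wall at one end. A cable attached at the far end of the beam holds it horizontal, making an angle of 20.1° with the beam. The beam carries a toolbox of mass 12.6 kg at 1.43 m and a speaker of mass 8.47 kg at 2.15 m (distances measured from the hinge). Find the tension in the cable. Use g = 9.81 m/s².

T ≈ 920 N

About the hinge:
Beam weight: 37.6 × 9.81 = 368.9 N down at 1.35 m → arm 1.35 m, τ = 368.9 × 1.35 = 498 N·m clockwise.
Toolbox: 12.6 × 9.81 = 123.6 N down at 1.43 m → arm 1.43 m, τ = 123.6 × 1.43 = 176.7 N·m clockwise.
Speaker: 8.47 × 9.81 = 83.09 N down at 2.15 m → arm 2.15 m, τ = 83.09 × 2.15 = 178.6 N·m clockwise.
Total clockwise load moment = 853.3 N·m.
The cable tension T acts at 2.7 m; only its component perpendicular to the beam, T sinθ, produces torque. sin 20.1° = 0.3437.
Balancing moments: T × 2.7 × 0.3437 = 853.3, giving T = 853.3 / 0.928 = 920 N.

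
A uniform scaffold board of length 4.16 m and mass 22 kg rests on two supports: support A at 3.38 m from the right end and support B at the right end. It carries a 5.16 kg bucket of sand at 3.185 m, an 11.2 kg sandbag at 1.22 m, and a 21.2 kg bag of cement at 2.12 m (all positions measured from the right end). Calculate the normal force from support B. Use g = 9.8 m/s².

R_B ≈ 233 N

Sum moments about support A (its reaction then has zero moment arm).
Beam weight: 22 × 9.8 = 215.6 N down at 2.08 m → arm 1.3 m, τ = 215.6 × 1.3 = 280.3 N·m clockwise.
Bucket of sand: 5.16 × 9.8 = 50.57 N down at 3.185 m → arm 0.195 m, τ = 50.57 × 0.195 = 9.861 N·m clockwise.
Sandbag: 11.2 × 9.8 = 109.8 N down at 1.22 m → arm 2.16 m, τ = 109.8 × 2.16 = 237.2 N·m clockwise.
Bag of cement: 21.2 × 9.8 = 207.8 N down at 2.12 m → arm 1.26 m, τ = 207.8 × 1.26 = 261.8 N·m clockwise.
Net load moment about support A = 789.2 N·m clockwise.
Reaction R at support B is upward at 0 m, arm 3.38 m → moment R × 3.38 counterclockwise.
Setting net torque to zero: R × 3.38 = 789.2 → R = 233 N.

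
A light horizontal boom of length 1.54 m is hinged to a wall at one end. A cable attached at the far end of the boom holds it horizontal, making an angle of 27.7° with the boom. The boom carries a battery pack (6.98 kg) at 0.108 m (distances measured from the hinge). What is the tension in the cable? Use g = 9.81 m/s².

About the hinge:
Battery pack: 6.98 × 9.81 = 68.47 N down at 0.108 m → arm 0.108 m, τ = 68.47 × 0.108 = 7.395 N·m clockwise.
Total clockwise load moment = 7.395 N·m.
The cable tension T acts at 1.54 m; only its component perpendicular to the boom, T sinθ, produces torque. sin 27.7° = 0.4648.
Setting net torque to zero: T × 1.54 × 0.4648 = 7.395 → T = 7.395 / 0.7158 = 10.3 N.

T ≈ 10.3 N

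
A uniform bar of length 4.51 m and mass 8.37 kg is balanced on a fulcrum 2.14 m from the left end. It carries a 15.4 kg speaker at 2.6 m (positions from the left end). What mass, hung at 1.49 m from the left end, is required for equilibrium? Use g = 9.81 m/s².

Choose the fulcrum (at 2.14 m from the left end) as the axis so the support reaction has zero arm there.
Beam weight: 8.37 × 9.81 = 82.11 N down at 2.255 m → arm 0.115 m, τ = 82.11 × 0.115 = 9.443 N·m clockwise.
Speaker: 15.4 × 9.81 = 151.1 N down at 2.6 m → arm 0.46 m, τ = 151.1 × 0.46 = 69.51 N·m clockwise.
Net moment of known loads = 78.95 N·m clockwise.
An unknown mass m at 1.49 m has arm 0.65 m; its moment is m·g·0.65 counterclockwise.
For rotational equilibrium, m × 9.81 × 0.65 = 78.95, so m = 78.95 / (9.81 × 0.65) = 12.4 kg.

m ≈ 12.4 kg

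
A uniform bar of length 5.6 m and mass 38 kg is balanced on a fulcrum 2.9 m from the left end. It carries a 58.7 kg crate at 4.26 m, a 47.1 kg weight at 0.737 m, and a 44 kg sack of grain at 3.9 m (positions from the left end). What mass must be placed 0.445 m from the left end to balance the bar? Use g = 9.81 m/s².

m ≈ 7.39 kg

About the fulcrum (at 2.9 m from the left end):
Beam weight: 38 × 9.81 = 372.8 N down at 2.8 m → arm 0.1 m, τ = 372.8 × 0.1 = 37.28 N·m counterclockwise.
Crate: 58.7 × 9.81 = 575.8 N down at 4.26 m → arm 1.36 m, τ = 575.8 × 1.36 = 783.1 N·m clockwise.
Weight: 47.1 × 9.81 = 462.1 N down at 0.737 m → arm 2.163 m, τ = 462.1 × 2.163 = 999.5 N·m counterclockwise.
Sack of grain: 44 × 9.81 = 431.6 N down at 3.9 m → arm 1 m, τ = 431.6 × 1 = 431.6 N·m clockwise.
Net moment of known loads = 177.9 N·m clockwise.
An unknown mass m at 0.445 m has arm 2.455 m; its moment is m·g·2.455 counterclockwise.
Setting net torque to zero: m × 9.81 × 2.455 = 177.9 → m = 177.9 / (9.81 × 2.455) = 7.39 kg.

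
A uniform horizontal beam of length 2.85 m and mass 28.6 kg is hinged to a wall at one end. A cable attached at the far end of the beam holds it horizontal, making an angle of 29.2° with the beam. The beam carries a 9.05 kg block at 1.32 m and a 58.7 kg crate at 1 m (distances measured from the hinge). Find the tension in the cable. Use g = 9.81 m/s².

Take moments about the hinge.
Beam weight: 28.6 × 9.81 = 280.6 N down at 1.425 m → arm 1.425 m, τ = 280.6 × 1.425 = 399.9 N·m clockwise.
Block: 9.05 × 9.81 = 88.78 N down at 1.32 m → arm 1.32 m, τ = 88.78 × 1.32 = 117.2 N·m clockwise.
Crate: 58.7 × 9.81 = 575.8 N down at 1 m → arm 1 m, τ = 575.8 × 1 = 575.8 N·m clockwise.
Total clockwise load moment = 1093 N·m.
The cable tension T acts at 2.85 m; only its component perpendicular to the beam, T sinθ, produces torque. sin 29.2° = 0.4879.
For rotational equilibrium, T × 2.85 × 0.4879 = 1093, so T = 1093 / 1.391 = 786 N.

T ≈ 786 N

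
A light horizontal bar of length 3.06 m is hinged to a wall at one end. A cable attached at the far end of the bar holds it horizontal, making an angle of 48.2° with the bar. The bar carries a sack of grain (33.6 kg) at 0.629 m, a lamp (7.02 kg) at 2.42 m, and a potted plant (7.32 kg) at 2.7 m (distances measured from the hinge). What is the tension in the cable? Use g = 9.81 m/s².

Taking torques about the hinge:
Sack of grain: 33.6 × 9.81 = 329.6 N down at 0.629 m → arm 0.629 m, τ = 329.6 × 0.629 = 207.3 N·m clockwise.
Lamp: 7.02 × 9.81 = 68.87 N down at 2.42 m → arm 2.42 m, τ = 68.87 × 2.42 = 166.7 N·m clockwise.
Potted plant: 7.32 × 9.81 = 71.81 N down at 2.7 m → arm 2.7 m, τ = 71.81 × 2.7 = 193.9 N·m clockwise.
Total clockwise load moment = 567.9 N·m.
The cable tension T acts at 3.06 m; only its component perpendicular to the bar, T sinθ, produces torque. sin 48.2° = 0.7455.
Setting net torque to zero: T × 3.06 × 0.7455 = 567.9 → T = 567.9 / 2.281 = 249 N.

T ≈ 249 N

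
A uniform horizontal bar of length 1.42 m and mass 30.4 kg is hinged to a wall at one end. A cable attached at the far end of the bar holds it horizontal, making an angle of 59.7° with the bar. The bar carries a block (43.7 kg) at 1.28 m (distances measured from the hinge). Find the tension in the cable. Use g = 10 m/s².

Choose the hinge as the axis so the unknown hinge reaction has zero arm there.
Beam weight: 30.4 × 10 = 304 N down at 0.71 m → arm 0.71 m, τ = 304 × 0.71 = 215.8 N·m clockwise.
Block: 43.7 × 10 = 437 N down at 1.28 m → arm 1.28 m, τ = 437 × 1.28 = 559.4 N·m clockwise.
Total clockwise load moment = 775.2 N·m.
The cable tension T acts at 1.42 m; only its component perpendicular to the bar, T sinθ, produces torque. sin 59.7° = 0.8634.
Στ = 0 ⇒ T × 1.42 × 0.8634 = 775.2 ⇒ T = 775.2 / 1.226 = 632 N.

T ≈ 632 N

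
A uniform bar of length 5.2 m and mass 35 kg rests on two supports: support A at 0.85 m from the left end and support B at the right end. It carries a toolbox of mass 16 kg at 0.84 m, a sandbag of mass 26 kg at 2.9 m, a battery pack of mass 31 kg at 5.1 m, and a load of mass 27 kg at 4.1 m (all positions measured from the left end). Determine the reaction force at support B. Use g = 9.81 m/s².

Taking torques about support A:
Beam weight: 35 × 9.81 = 343.4 N down at 2.6 m → arm 1.75 m, τ = 343.4 × 1.75 = 600.9 N·m clockwise.
Toolbox: 16 × 9.81 = 157 N down at 0.84 m → arm 0.01 m, τ = 157 × 0.01 = 1.57 N·m counterclockwise.
Sandbag: 26 × 9.81 = 255.1 N down at 2.9 m → arm 2.05 m, τ = 255.1 × 2.05 = 523 N·m clockwise.
Battery pack: 31 × 9.81 = 304.1 N down at 5.1 m → arm 4.25 m, τ = 304.1 × 4.25 = 1292 N·m clockwise.
Load: 27 × 9.81 = 264.9 N down at 4.1 m → arm 3.25 m, τ = 264.9 × 3.25 = 860.9 N·m clockwise.
Net load moment about support A = 3275 N·m clockwise.
Reaction R at support B is upward at 5.2 m, arm 4.35 m → moment R × 4.35 counterclockwise.
Balancing moments: R × 4.35 = 3275, giving R = 753 N.

R_B ≈ 753 N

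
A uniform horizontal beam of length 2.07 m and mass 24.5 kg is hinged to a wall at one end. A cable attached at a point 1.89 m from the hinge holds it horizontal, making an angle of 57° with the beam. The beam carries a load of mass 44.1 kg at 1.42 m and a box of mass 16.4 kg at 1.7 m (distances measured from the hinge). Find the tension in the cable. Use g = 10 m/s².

T ≈ 731 N

Sum moments about the hinge (the unknown hinge reaction has zero arm there).
Beam weight: 24.5 × 10 = 245 N down at 1.035 m → arm 1.035 m, τ = 245 × 1.035 = 253.6 N·m clockwise.
Load: 44.1 × 10 = 441 N down at 1.42 m → arm 1.42 m, τ = 441 × 1.42 = 626.2 N·m clockwise.
Box: 16.4 × 10 = 164 N down at 1.7 m → arm 1.7 m, τ = 164 × 1.7 = 278.8 N·m clockwise.
Total clockwise load moment = 1159 N·m.
The cable tension T acts at 1.89 m; only its component perpendicular to the beam, T sinθ, produces torque. sin 57° = 0.8387.
For rotational equilibrium, T × 1.89 × 0.8387 = 1159, so T = 1159 / 1.585 = 731 N.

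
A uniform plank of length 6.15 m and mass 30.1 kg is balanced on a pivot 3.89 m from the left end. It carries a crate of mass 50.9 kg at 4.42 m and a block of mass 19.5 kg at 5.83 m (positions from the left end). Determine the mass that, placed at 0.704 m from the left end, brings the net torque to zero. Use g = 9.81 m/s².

Taking torques about the pivot (at 3.89 m from the left end):
Beam weight: 30.1 × 9.81 = 295.3 N down at 3.075 m → arm 0.815 m, τ = 295.3 × 0.815 = 240.7 N·m counterclockwise.
Crate: 50.9 × 9.81 = 499.3 N down at 4.42 m → arm 0.53 m, τ = 499.3 × 0.53 = 264.6 N·m clockwise.
Block: 19.5 × 9.81 = 191.3 N down at 5.83 m → arm 1.94 m, τ = 191.3 × 1.94 = 371.1 N·m clockwise.
Net moment of known loads = 395 N·m clockwise.
An unknown mass m at 0.704 m has arm 3.186 m; its moment is m·g·3.186 counterclockwise.
For rotational equilibrium, m × 9.81 × 3.186 = 395, so m = 395 / (9.81 × 3.186) = 12.6 kg.

m ≈ 12.6 kg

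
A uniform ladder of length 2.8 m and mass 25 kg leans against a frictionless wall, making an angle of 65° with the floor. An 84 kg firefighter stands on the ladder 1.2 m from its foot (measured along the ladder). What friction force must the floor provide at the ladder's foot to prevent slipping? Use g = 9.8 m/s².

About the foot of the ladder:
Ladder weight 25×9.8 = 245 N acts at 1.4 m along the ladder; its horizontal arm is 1.4·cos65° = 0.5917 m → τ = 145 N·m clockwise.
Firefighter: 84×9.8 = 823.2 N at 1.2 m → arm 0.5071 m → τ = 417.4 N·m clockwise.
Wall normal N acts horizontally at the top; its moment arm is the height L sinθ = 2.8·sin65° = 2.538 m, counterclockwise.
Balancing moments: N × 2.538 = 562.4, giving N = 222 N.
ΣFx = 0: friction at the foot balances the wall's push, so f = N_wall = 222 N.

f ≈ 222 N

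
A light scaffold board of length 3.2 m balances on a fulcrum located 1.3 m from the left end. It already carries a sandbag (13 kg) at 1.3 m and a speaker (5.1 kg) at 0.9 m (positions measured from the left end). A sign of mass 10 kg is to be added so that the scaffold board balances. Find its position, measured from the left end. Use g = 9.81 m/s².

x ≈ 1.5 m from the left end

Sum moments about the fulcrum (at 1.3 m from the left end) (the support reaction has zero arm there).
Sandbag: acts at the fulcrum, moment arm 0 → no torque.
Speaker: 5.1 × 9.81 = 50.03 N down at 0.9 m → arm 0.4 m, τ = 50.03 × 0.4 = 20.01 N·m counterclockwise.
Net moment of existing loads = 20.01 N·m counterclockwise.
The sign weighs 10 × 9.81 = 98.1 N and must supply an equal clockwise moment, so its lever arm about the fulcrum is 20.01 / 98.1 = 0.204 m.
That puts it at 1.3 + 0.204 = 1.5 m from the left end.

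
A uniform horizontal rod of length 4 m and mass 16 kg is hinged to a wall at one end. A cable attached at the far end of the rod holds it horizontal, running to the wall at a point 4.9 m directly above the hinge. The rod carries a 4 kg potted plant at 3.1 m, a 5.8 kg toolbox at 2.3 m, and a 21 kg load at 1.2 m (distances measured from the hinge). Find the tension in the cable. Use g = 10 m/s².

T ≈ 268 N

Taking torques about the hinge:
Beam weight: 16 × 10 = 160 N down at 2 m → arm 2 m, τ = 160 × 2 = 320 N·m clockwise.
Potted plant: 4 × 10 = 40 N down at 3.1 m → arm 3.1 m, τ = 40 × 3.1 = 124 N·m clockwise.
Toolbox: 5.8 × 10 = 58 N down at 2.3 m → arm 2.3 m, τ = 58 × 2.3 = 133.4 N·m clockwise.
Load: 21 × 10 = 210 N down at 1.2 m → arm 1.2 m, τ = 210 × 1.2 = 252 N·m clockwise.
Total clockwise load moment = 829.4 N·m.
The cable tension T acts at 4 m; only its component perpendicular to the rod, T sinθ, produces torque. sinθ = h/√(h²+d²) = 4.9/√(4.9²+4²) = 0.7747.
Στ = 0 ⇒ T × 4 × 0.7747 = 829.4 ⇒ T = 829.4 / 3.099 = 268 N.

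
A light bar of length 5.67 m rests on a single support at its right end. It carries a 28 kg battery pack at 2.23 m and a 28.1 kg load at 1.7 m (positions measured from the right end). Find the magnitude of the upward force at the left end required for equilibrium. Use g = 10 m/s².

F ≈ 194 N

Choose the right end as the axis so the unknown pivot reaction has zero arm there.
Battery pack: 28 × 10 = 280 N down at 2.23 m → arm 2.23 m, τ = 280 × 2.23 = 624.4 N·m counterclockwise.
Load: 28.1 × 10 = 281 N down at 1.7 m → arm 1.7 m, τ = 281 × 1.7 = 477.7 N·m counterclockwise.
Net moment of the loads = 1102 N·m counterclockwise.
The upward force F acts at the left end, arm 5.67 m, giving F × 5.67 clockwise.
For rotational equilibrium, F × 5.67 = 1102, so F = 1102 / 5.67 = 194 N.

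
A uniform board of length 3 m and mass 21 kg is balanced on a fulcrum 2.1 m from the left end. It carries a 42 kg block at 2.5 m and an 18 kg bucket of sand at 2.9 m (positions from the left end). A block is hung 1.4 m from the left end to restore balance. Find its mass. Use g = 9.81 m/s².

m ≈ 26.6 kg

Take moments about the fulcrum (at 2.1 m from the left end).
Beam weight: 21 × 9.81 = 206 N down at 1.5 m → arm 0.6 m, τ = 206 × 0.6 = 123.6 N·m counterclockwise.
Block: 42 × 9.81 = 412 N down at 2.5 m → arm 0.4 m, τ = 412 × 0.4 = 164.8 N·m clockwise.
Bucket of sand: 18 × 9.81 = 176.6 N down at 2.9 m → arm 0.8 m, τ = 176.6 × 0.8 = 141.3 N·m clockwise.
Net moment of known loads = 182.5 N·m clockwise.
An unknown mass m at 1.4 m has arm 0.7 m; its moment is m·g·0.7 counterclockwise.
Στ = 0 ⇒ m × 9.81 × 0.7 = 182.5 ⇒ m = 182.5 / (9.81 × 0.7) = 26.6 kg.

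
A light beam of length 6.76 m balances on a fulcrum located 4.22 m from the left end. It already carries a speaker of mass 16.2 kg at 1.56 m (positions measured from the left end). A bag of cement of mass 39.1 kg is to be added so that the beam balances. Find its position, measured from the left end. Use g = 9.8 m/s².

About the fulcrum (at 4.22 m from the left end):
Speaker: 16.2 × 9.8 = 158.8 N down at 1.56 m → arm 2.66 m, τ = 158.8 × 2.66 = 422.4 N·m counterclockwise.
Net moment of existing loads = 422.4 N·m counterclockwise.
The bag of cement weighs 39.1 × 9.8 = 383.2 N and must supply an equal clockwise moment, so its lever arm about the fulcrum is 422.4 / 383.2 = 1.1 m.
That puts it at 4.22 + 1.1 = 5.32 m from the left end.

x ≈ 5.32 m from the left end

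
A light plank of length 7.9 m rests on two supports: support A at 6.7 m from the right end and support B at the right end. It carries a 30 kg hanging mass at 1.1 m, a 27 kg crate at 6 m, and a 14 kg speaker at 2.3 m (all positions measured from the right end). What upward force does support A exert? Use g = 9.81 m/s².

R_A ≈ 333 N

Taking torques about support B:
Hanging mass: 30 × 9.81 = 294.3 N down at 1.1 m → arm 1.1 m, τ = 294.3 × 1.1 = 323.7 N·m counterclockwise.
Crate: 27 × 9.81 = 264.9 N down at 6 m → arm 6 m, τ = 264.9 × 6 = 1589 N·m counterclockwise.
Speaker: 14 × 9.81 = 137.3 N down at 2.3 m → arm 2.3 m, τ = 137.3 × 2.3 = 315.8 N·m counterclockwise.
Net load moment about support B = 2228 N·m counterclockwise.
Reaction R at support A is upward at 6.7 m, arm 6.7 m → moment R × 6.7 clockwise.
Στ = 0 ⇒ R × 6.7 = 2228 ⇒ R = 333 N.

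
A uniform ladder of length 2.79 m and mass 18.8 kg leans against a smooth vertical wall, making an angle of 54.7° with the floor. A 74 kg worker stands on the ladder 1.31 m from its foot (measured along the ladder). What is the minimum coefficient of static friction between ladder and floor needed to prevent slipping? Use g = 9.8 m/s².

μ_min ≈ 0.337

Choose the foot of the ladder as the axis so the floor normal and friction both act there and drop out.
Ladder weight 18.8×9.8 = 184.2 N acts at 1.395 m along the ladder; its horizontal arm is 1.395·cos54.7° = 0.8061 m → τ = 148.5 N·m clockwise.
Worker: 74×9.8 = 725.2 N at 1.31 m → arm 0.757 m → τ = 549 N·m clockwise.
Wall normal N acts horizontally at the top; its moment arm is the height L sinθ = 2.79·sin54.7° = 2.277 m, counterclockwise.
Στ = 0 ⇒ N × 2.277 = 697.5 ⇒ N = 306.3 N.
ΣFx = 0 ⇒ f = N_wall = 306.3 N. ΣFy = 0 ⇒ N_floor = 909.4 N.
μ_min = f / N_floor = 306.3 / 909.4 = 0.337.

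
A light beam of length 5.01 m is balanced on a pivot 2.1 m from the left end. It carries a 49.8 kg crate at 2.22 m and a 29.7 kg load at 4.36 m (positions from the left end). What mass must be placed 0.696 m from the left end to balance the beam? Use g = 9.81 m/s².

m ≈ 52.1 kg

Choose the pivot (at 2.1 m from the left end) as the axis so the support reaction has zero arm there.
Crate: 49.8 × 9.81 = 488.5 N down at 2.22 m → arm 0.12 m, τ = 488.5 × 0.12 = 58.62 N·m clockwise.
Load: 29.7 × 9.81 = 291.4 N down at 4.36 m → arm 2.26 m, τ = 291.4 × 2.26 = 658.6 N·m clockwise.
Net moment of known loads = 717.2 N·m clockwise.
An unknown mass m at 0.696 m has arm 1.404 m; its moment is m·g·1.404 counterclockwise.
For rotational equilibrium, m × 9.81 × 1.404 = 717.2, so m = 717.2 / (9.81 × 1.404) = 52.1 kg.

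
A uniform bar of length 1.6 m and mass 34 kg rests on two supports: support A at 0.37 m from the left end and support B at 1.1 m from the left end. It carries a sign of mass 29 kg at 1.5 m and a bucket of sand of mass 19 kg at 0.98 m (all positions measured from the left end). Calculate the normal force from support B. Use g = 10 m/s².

Taking torques about support A:
Beam weight: 34 × 10 = 340 N down at 0.8 m → arm 0.43 m, τ = 340 × 0.43 = 146.2 N·m clockwise.
Sign: 29 × 10 = 290 N down at 1.5 m → arm 1.13 m, τ = 290 × 1.13 = 327.7 N·m clockwise.
Bucket of sand: 19 × 10 = 190 N down at 0.98 m → arm 0.61 m, τ = 190 × 0.61 = 115.9 N·m clockwise.
Net load moment about support A = 589.8 N·m clockwise.
Reaction R at support B is upward at 1.1 m, arm 0.73 m → moment R × 0.73 counterclockwise.
Setting net torque to zero: R × 0.73 = 589.8 → R = 808 N.

R_B ≈ 808 N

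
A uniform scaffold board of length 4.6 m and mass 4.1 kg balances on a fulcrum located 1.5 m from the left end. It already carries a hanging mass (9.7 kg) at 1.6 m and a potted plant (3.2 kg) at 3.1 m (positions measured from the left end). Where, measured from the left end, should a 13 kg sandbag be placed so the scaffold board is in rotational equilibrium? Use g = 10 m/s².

x ≈ 0.779 m from the left end

Take moments about the fulcrum (at 1.5 m from the left end).
Beam weight: 4.1 × 10 = 41 N down at 2.3 m → arm 0.8 m, τ = 41 × 0.8 = 32.8 N·m clockwise.
Hanging mass: 9.7 × 10 = 97 N down at 1.6 m → arm 0.1 m, τ = 97 × 0.1 = 9.7 N·m clockwise.
Potted plant: 3.2 × 10 = 32 N down at 3.1 m → arm 1.6 m, τ = 32 × 1.6 = 51.2 N·m clockwise.
Net moment of existing loads = 93.7 N·m clockwise.
The sandbag weighs 13 × 10 = 130 N and must supply an equal counterclockwise moment, so its lever arm about the fulcrum is 93.7 / 130 = 0.721 m.
That puts it at 1.5 − 0.721 = 0.779 m from the left end.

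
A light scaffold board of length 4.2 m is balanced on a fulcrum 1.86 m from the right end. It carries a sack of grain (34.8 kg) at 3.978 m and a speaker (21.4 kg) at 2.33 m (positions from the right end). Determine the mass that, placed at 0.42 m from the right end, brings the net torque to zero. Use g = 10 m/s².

m ≈ 58.2 kg

Take moments about the fulcrum (at 1.86 m from the right end).
Sack of grain: 34.8 × 10 = 348 N down at 3.978 m → arm 2.118 m, τ = 348 × 2.118 = 737.1 N·m counterclockwise.
Speaker: 21.4 × 10 = 214 N down at 2.33 m → arm 0.47 m, τ = 214 × 0.47 = 100.6 N·m counterclockwise.
Net moment of known loads = 837.7 N·m counterclockwise.
An unknown mass m at 0.42 m has arm 1.44 m; its moment is m·g·1.44 clockwise.
Setting net torque to zero: m × 10 × 1.44 = 837.7 → m = 837.7 / (10 × 1.44) = 58.2 kg.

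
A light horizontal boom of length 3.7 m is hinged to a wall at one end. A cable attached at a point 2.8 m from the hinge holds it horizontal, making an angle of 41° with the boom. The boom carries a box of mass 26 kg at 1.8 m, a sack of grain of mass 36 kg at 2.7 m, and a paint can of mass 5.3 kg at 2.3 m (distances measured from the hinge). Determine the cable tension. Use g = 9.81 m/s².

Take moments about the hinge.
Box: 26 × 9.81 = 255.1 N down at 1.8 m → arm 1.8 m, τ = 255.1 × 1.8 = 459.2 N·m clockwise.
Sack of grain: 36 × 9.81 = 353.2 N down at 2.7 m → arm 2.7 m, τ = 353.2 × 2.7 = 953.6 N·m clockwise.
Paint can: 5.3 × 9.81 = 51.99 N down at 2.3 m → arm 2.3 m, τ = 51.99 × 2.3 = 119.6 N·m clockwise.
Total clockwise load moment = 1532 N·m.
The cable tension T acts at 2.8 m; only its component perpendicular to the boom, T sinθ, produces torque. sin 41° = 0.6561.
Στ = 0 ⇒ T × 2.8 × 0.6561 = 1532 ⇒ T = 1532 / 1.837 = 834 N.

T ≈ 834 N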